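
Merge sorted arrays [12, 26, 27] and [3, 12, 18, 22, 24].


Compare heads, take smaller each step.
Merged: [3, 12, 12, 18, 22, 24, 26, 27]


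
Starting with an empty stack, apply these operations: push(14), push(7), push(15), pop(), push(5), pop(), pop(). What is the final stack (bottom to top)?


push(14) -> [14]
push(7) -> [14, 7]
push(15) -> [14, 7, 15]
pop() returns 15 -> [14, 7]
push(5) -> [14, 7, 5]
pop() returns 5 -> [14, 7]
pop() returns 7 -> [14]
Final stack (bottom to top): [14]


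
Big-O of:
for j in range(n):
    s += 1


Per nesting level: O(n) = O(n)
Complexity: O(n)


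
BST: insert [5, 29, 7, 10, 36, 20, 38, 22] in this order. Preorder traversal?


Root = 5; build tree by BST insertion.
Preorder traversal: [5, 29, 7, 10, 20, 22, 36, 38]


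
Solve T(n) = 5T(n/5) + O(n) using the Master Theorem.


a=5, b=5, c=1. log_5(5)=1 = c=1. Case 2: O(n^c log n) = O(n log n)
Complexity: O(n log n)


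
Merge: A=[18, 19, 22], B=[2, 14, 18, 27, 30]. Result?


Compare heads, take smaller each step.
Merged: [2, 14, 18, 18, 19, 22, 27, 30]


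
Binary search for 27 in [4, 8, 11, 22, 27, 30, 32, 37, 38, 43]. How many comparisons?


Search for 27:
[0,9] mid=4 arr[4]=27
Total: 1 comparisons


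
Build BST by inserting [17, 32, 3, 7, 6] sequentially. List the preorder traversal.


Root = 17; build tree by BST insertion.
Preorder traversal: [17, 3, 7, 6, 32]


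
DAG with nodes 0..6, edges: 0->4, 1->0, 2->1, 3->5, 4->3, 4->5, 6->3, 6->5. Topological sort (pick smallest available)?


Kahn's algorithm, process smallest node first
Order: [2, 1, 0, 4, 6, 3, 5]


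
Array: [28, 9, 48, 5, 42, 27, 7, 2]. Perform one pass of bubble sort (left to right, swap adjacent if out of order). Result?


After one pass: [9, 28, 5, 42, 27, 7, 2, 48]


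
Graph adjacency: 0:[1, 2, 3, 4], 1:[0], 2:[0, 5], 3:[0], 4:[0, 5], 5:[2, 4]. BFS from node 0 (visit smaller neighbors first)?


BFS queue: start with [0]
Visit order: [0, 1, 2, 3, 4, 5]


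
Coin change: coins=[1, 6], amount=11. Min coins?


dp[0]=0; dp[i]=1+min(dp[i-c] for c in coins)
...dp[6]=1, dp[7]=2, dp[8]=3, dp[9]=4, dp[10]=5, dp[11]=6
Minimum coins for 11 = 6


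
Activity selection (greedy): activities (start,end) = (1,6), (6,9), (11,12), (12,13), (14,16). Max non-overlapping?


Greedy: pick earliest-ending, then skip overlaps.
Selected (5 activities): [(1, 6), (6, 9), (11, 12), (12, 13), (14, 16)]


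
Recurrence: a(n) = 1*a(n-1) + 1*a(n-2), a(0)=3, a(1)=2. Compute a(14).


Build bottom-up:
...a(12)=555, a(13)=898, a(14)=1*898+1*555=1453


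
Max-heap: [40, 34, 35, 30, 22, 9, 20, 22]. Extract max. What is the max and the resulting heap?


Max = 40
Replace root with last, heapify down
Resulting heap: [35, 34, 22, 30, 22, 9, 20]


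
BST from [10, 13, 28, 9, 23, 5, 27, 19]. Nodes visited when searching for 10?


BST root = 10
Search for 10: compare at each node
Path: [10]


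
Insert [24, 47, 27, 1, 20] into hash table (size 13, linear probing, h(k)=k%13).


Insertions: 24->slot 11; 47->slot 8; 27->slot 1; 1->slot 2; 20->slot 7
Table: [None, 27, 1, None, None, None, None, 20, 47, None, None, 24, None]


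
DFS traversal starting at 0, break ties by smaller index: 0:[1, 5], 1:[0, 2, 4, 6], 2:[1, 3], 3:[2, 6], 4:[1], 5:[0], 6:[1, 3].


DFS stack-based: start with [0]
Visit order: [0, 1, 2, 3, 6, 4, 5]


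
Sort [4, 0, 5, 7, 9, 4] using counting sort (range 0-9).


Count array: [1, 0, 0, 0, 2, 1, 0, 1, 0, 1]
Reconstruct: [0, 4, 4, 5, 7, 9]


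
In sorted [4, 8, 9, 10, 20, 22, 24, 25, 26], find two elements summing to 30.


Two pointers: lo=0, hi=8
Found pair: (4, 26) summing to 30


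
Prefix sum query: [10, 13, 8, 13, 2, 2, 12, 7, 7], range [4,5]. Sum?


Prefix sums: [0, 10, 23, 31, 44, 46, 48, 60, 67, 74]
Sum[4..5] = prefix[6] - prefix[4] = 48 - 44 = 4


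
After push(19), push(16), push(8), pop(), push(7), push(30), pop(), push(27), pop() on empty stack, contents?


push(19) -> [19]
push(16) -> [19, 16]
push(8) -> [19, 16, 8]
pop() returns 8 -> [19, 16]
push(7) -> [19, 16, 7]
push(30) -> [19, 16, 7, 30]
pop() returns 30 -> [19, 16, 7]
push(27) -> [19, 16, 7, 27]
pop() returns 27 -> [19, 16, 7]
Final stack (bottom to top): [19, 16, 7]


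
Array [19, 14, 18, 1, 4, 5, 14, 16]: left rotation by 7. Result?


Left rotate by 7: [16, 19, 14, 18, 1, 4, 5, 14]


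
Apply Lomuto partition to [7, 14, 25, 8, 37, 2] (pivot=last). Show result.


Elements <= 2 go left of pivot.
Result: [2, 14, 25, 8, 37, 7], pivot at index 0


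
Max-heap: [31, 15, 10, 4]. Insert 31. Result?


Append 31: [31, 15, 10, 4, 31]
Bubble up: swap idx 4(31) with idx 1(15)
Result: [31, 31, 10, 4, 15]


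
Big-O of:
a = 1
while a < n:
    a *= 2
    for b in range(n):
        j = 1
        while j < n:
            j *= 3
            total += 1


Per nesting level: O(log n) * O(n) * O(log n) = O(n (log n)^2)
Complexity: O(n (log n)^2)


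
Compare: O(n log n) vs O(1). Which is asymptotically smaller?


constant grows slower than linearithmic
O(1) is asymptotically smaller; O(n log n) grows faster


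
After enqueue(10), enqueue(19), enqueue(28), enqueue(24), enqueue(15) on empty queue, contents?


enqueue(10) -> [10]
enqueue(19) -> [10, 19]
enqueue(28) -> [10, 19, 28]
enqueue(24) -> [10, 19, 28, 24]
enqueue(15) -> [10, 19, 28, 24, 15]
Final queue (front to back): [10, 19, 28, 24, 15]


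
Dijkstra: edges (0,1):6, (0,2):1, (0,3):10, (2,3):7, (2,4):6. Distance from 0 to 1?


Dijkstra from 0:
Distances: {0: 0, 1: 6, 2: 1, 3: 8, 4: 7}
Shortest distance to 1 = 6, path = [0, 1]


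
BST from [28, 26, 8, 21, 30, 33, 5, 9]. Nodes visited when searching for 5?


BST root = 28
Search for 5: compare at each node
Path: [28, 26, 8, 5]


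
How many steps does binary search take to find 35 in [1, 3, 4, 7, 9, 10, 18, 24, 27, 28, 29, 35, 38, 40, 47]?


Search for 35:
[0,14] mid=7 arr[7]=24
[8,14] mid=11 arr[11]=35
Total: 2 comparisons


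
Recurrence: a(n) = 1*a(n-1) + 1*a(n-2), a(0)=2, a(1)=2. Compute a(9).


Build bottom-up:
...a(7)=42, a(8)=68, a(9)=1*68+1*42=110


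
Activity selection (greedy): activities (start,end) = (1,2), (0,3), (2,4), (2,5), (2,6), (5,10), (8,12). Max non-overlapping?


Greedy: pick earliest-ending, then skip overlaps.
Selected (3 activities): [(1, 2), (2, 4), (5, 10)]


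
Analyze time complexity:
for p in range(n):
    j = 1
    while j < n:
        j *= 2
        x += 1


Per nesting level: O(n) * O(log n) = O(n log n)
Complexity: O(n log n)


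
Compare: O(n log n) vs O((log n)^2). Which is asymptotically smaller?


polylogarithmic grows slower than linearithmic
O((log n)^2) is asymptotically smaller; O(n log n) grows faster


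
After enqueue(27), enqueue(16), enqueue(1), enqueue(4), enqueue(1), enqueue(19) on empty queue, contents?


enqueue(27) -> [27]
enqueue(16) -> [27, 16]
enqueue(1) -> [27, 16, 1]
enqueue(4) -> [27, 16, 1, 4]
enqueue(1) -> [27, 16, 1, 4, 1]
enqueue(19) -> [27, 16, 1, 4, 1, 19]
Final queue (front to back): [27, 16, 1, 4, 1, 19]


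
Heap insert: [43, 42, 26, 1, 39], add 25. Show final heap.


Append 25: [43, 42, 26, 1, 39, 25]
Bubble up: no swaps needed
Result: [43, 42, 26, 1, 39, 25]


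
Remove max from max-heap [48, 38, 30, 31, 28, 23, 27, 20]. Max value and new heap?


Max = 48
Replace root with last, heapify down
Resulting heap: [38, 31, 30, 20, 28, 23, 27]


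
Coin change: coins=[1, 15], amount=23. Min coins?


dp[0]=0; dp[i]=1+min(dp[i-c] for c in coins)
...dp[18]=4, dp[19]=5, dp[20]=6, dp[21]=7, dp[22]=8, dp[23]=9
Minimum coins for 23 = 9


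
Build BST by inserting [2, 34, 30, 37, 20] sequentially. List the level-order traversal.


Root = 2; build tree by BST insertion.
Level-Order traversal: [2, 34, 30, 37, 20]


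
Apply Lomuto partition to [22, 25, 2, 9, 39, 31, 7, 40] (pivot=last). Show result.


Elements <= 40 go left of pivot.
Result: [22, 25, 2, 9, 39, 31, 7, 40], pivot at index 7


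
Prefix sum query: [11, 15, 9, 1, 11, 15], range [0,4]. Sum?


Prefix sums: [0, 11, 26, 35, 36, 47, 62]
Sum[0..4] = prefix[5] - prefix[0] = 47 - 0 = 47


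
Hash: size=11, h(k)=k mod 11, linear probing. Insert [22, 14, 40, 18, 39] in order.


Insertions: 22->slot 0; 14->slot 3; 40->slot 7; 18->slot 8; 39->slot 6
Table: [22, None, None, 14, None, None, 39, 40, 18, None, None]


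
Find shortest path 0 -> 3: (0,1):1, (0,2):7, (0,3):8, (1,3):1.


Dijkstra from 0:
Distances: {0: 0, 1: 1, 2: 7, 3: 2}
Shortest distance to 3 = 2, path = [0, 1, 3]


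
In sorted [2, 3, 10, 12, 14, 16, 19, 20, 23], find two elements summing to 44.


Two pointers: lo=0, hi=8
No pair sums to 44


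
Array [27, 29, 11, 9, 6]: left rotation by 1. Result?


Left rotate by 1: [29, 11, 9, 6, 27]


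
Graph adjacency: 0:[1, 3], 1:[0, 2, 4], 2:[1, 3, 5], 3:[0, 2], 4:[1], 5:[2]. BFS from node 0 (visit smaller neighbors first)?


BFS queue: start with [0]
Visit order: [0, 1, 3, 2, 4, 5]


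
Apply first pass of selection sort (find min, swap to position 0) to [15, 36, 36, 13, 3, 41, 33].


After one pass: [3, 36, 36, 13, 15, 41, 33]


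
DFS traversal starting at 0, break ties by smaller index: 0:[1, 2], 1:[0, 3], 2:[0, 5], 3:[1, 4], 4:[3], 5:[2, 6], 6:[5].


DFS stack-based: start with [0]
Visit order: [0, 1, 3, 4, 2, 5, 6]


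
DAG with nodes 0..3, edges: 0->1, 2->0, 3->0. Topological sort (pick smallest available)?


Kahn's algorithm, process smallest node first
Order: [2, 3, 0, 1]


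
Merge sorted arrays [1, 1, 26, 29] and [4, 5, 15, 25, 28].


Compare heads, take smaller each step.
Merged: [1, 1, 4, 5, 15, 25, 26, 28, 29]


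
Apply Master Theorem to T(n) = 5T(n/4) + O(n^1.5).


a=5, b=4, c=1.5. log_4(5)=1.161 < c=1.5. Case 3: O(n^c) = O(n^1.500)
Complexity: O(n^1.500)


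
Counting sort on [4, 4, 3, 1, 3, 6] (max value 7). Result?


Count array: [0, 1, 0, 2, 2, 0, 1, 0]
Reconstruct: [1, 3, 3, 4, 4, 6]


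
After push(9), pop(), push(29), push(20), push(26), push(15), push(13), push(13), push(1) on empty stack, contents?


push(9) -> [9]
pop() returns 9 -> []
push(29) -> [29]
push(20) -> [29, 20]
push(26) -> [29, 20, 26]
push(15) -> [29, 20, 26, 15]
push(13) -> [29, 20, 26, 15, 13]
push(13) -> [29, 20, 26, 15, 13, 13]
push(1) -> [29, 20, 26, 15, 13, 13, 1]
Final stack (bottom to top): [29, 20, 26, 15, 13, 13, 1]


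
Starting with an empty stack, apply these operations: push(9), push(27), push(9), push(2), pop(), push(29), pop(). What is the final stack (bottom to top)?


push(9) -> [9]
push(27) -> [9, 27]
push(9) -> [9, 27, 9]
push(2) -> [9, 27, 9, 2]
pop() returns 2 -> [9, 27, 9]
push(29) -> [9, 27, 9, 29]
pop() returns 29 -> [9, 27, 9]
Final stack (bottom to top): [9, 27, 9]


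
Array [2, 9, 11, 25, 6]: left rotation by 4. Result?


Left rotate by 4: [6, 2, 9, 11, 25]


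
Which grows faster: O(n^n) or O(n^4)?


quartic grows slower than n^n
O(n^4) is asymptotically smaller; O(n^n) grows faster


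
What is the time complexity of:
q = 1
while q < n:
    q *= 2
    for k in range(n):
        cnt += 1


Per nesting level: O(log n) * O(n) = O(n log n)
Complexity: O(n log n)


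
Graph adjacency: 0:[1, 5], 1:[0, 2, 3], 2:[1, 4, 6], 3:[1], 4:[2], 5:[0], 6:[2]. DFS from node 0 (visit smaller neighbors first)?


DFS stack-based: start with [0]
Visit order: [0, 1, 2, 4, 6, 3, 5]


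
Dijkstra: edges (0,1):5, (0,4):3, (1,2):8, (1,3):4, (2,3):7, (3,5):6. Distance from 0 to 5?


Dijkstra from 0:
Distances: {0: 0, 1: 5, 2: 13, 3: 9, 4: 3, 5: 15}
Shortest distance to 5 = 15, path = [0, 1, 3, 5]


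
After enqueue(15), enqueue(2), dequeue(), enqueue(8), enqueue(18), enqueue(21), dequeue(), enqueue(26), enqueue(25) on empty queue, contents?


enqueue(15) -> [15]
enqueue(2) -> [15, 2]
dequeue() returns 15 -> [2]
enqueue(8) -> [2, 8]
enqueue(18) -> [2, 8, 18]
enqueue(21) -> [2, 8, 18, 21]
dequeue() returns 2 -> [8, 18, 21]
enqueue(26) -> [8, 18, 21, 26]
enqueue(25) -> [8, 18, 21, 26, 25]
Final queue (front to back): [8, 18, 21, 26, 25]


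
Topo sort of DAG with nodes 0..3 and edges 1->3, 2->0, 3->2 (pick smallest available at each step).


Kahn's algorithm, process smallest node first
Order: [1, 3, 2, 0]


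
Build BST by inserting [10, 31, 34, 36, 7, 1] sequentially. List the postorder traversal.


Root = 10; build tree by BST insertion.
Postorder traversal: [1, 7, 36, 34, 31, 10]


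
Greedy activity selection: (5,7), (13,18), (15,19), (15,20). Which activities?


Greedy: pick earliest-ending, then skip overlaps.
Selected (2 activities): [(5, 7), (13, 18)]


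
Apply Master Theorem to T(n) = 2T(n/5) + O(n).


a=2, b=5, c=1. log_5(2)=0.431 < c=1. Case 3: O(n^c) = O(n)
Complexity: O(n)


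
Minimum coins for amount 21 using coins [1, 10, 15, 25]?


dp[0]=0; dp[i]=1+min(dp[i-c] for c in coins)
...dp[16]=2, dp[17]=3, dp[18]=4, dp[19]=5, dp[20]=2, dp[21]=3
Minimum coins for 21 = 3


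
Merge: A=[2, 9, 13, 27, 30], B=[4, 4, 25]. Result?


Compare heads, take smaller each step.
Merged: [2, 4, 4, 9, 13, 25, 27, 30]


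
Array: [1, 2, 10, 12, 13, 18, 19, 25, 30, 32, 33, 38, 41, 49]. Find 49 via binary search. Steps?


Search for 49:
[0,13] mid=6 arr[6]=19
[7,13] mid=10 arr[10]=33
[11,13] mid=12 arr[12]=41
[13,13] mid=13 arr[13]=49
Total: 4 comparisons


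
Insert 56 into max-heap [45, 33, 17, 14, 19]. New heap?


Append 56: [45, 33, 17, 14, 19, 56]
Bubble up: swap idx 5(56) with idx 2(17); swap idx 2(56) with idx 0(45)
Result: [56, 33, 45, 14, 19, 17]


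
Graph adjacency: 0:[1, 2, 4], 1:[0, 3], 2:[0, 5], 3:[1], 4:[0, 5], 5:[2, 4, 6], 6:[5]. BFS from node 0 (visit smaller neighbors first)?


BFS queue: start with [0]
Visit order: [0, 1, 2, 4, 3, 5, 6]


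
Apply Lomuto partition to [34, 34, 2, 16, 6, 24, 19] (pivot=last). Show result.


Elements <= 19 go left of pivot.
Result: [2, 16, 6, 19, 34, 24, 34], pivot at index 3


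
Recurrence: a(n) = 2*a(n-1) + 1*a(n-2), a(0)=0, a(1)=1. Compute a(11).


Build bottom-up:
...a(9)=985, a(10)=2378, a(11)=2*2378+1*985=5741


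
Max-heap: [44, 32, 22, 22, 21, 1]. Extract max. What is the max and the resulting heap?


Max = 44
Replace root with last, heapify down
Resulting heap: [32, 22, 22, 1, 21]


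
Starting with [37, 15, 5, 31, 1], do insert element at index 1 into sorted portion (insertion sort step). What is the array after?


After one pass: [15, 37, 5, 31, 1]


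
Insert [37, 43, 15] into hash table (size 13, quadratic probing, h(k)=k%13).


Insertions: 37->slot 11; 43->slot 4; 15->slot 2
Table: [None, None, 15, None, 43, None, None, None, None, None, None, 37, None]


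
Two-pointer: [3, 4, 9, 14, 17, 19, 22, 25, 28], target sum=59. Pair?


Two pointers: lo=0, hi=8
No pair sums to 59


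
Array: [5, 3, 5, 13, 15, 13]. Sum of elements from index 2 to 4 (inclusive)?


Prefix sums: [0, 5, 8, 13, 26, 41, 54]
Sum[2..4] = prefix[5] - prefix[2] = 41 - 8 = 33


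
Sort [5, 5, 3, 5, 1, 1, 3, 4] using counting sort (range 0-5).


Count array: [0, 2, 0, 2, 1, 3]
Reconstruct: [1, 1, 3, 3, 4, 5, 5, 5]


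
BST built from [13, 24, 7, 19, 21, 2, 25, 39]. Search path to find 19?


BST root = 13
Search for 19: compare at each node
Path: [13, 24, 19]


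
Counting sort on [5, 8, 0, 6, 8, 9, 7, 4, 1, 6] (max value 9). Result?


Count array: [1, 1, 0, 0, 1, 1, 2, 1, 2, 1]
Reconstruct: [0, 1, 4, 5, 6, 6, 7, 8, 8, 9]


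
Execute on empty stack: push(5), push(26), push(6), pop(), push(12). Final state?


push(5) -> [5]
push(26) -> [5, 26]
push(6) -> [5, 26, 6]
pop() returns 6 -> [5, 26]
push(12) -> [5, 26, 12]
Final stack (bottom to top): [5, 26, 12]


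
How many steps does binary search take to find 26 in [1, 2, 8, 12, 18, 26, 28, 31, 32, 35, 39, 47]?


Search for 26:
[0,11] mid=5 arr[5]=26
Total: 1 comparisons


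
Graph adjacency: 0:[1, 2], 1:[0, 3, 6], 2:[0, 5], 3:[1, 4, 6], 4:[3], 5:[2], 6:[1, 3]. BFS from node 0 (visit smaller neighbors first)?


BFS queue: start with [0]
Visit order: [0, 1, 2, 3, 6, 5, 4]


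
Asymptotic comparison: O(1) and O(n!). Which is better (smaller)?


constant grows slower than factorial
O(1) is asymptotically smaller; O(n!) grows faster


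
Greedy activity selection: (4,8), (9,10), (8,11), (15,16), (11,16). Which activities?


Greedy: pick earliest-ending, then skip overlaps.
Selected (3 activities): [(4, 8), (9, 10), (15, 16)]


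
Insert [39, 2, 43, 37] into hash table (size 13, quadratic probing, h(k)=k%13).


Insertions: 39->slot 0; 2->slot 2; 43->slot 4; 37->slot 11
Table: [39, None, 2, None, 43, None, None, None, None, None, None, 37, None]


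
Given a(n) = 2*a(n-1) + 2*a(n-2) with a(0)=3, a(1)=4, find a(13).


Build bottom-up:
...a(11)=113216, a(12)=309312, a(13)=2*309312+2*113216=845056


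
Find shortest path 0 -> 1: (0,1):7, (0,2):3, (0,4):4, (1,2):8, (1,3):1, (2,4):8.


Dijkstra from 0:
Distances: {0: 0, 1: 7, 2: 3, 3: 8, 4: 4}
Shortest distance to 1 = 7, path = [0, 1]


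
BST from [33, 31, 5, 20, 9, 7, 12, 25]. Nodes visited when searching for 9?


BST root = 33
Search for 9: compare at each node
Path: [33, 31, 5, 20, 9]


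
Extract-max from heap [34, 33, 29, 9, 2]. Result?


Max = 34
Replace root with last, heapify down
Resulting heap: [33, 9, 29, 2]


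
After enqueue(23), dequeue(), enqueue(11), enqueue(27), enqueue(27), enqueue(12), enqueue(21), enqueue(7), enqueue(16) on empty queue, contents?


enqueue(23) -> [23]
dequeue() returns 23 -> []
enqueue(11) -> [11]
enqueue(27) -> [11, 27]
enqueue(27) -> [11, 27, 27]
enqueue(12) -> [11, 27, 27, 12]
enqueue(21) -> [11, 27, 27, 12, 21]
enqueue(7) -> [11, 27, 27, 12, 21, 7]
enqueue(16) -> [11, 27, 27, 12, 21, 7, 16]
Final queue (front to back): [11, 27, 27, 12, 21, 7, 16]


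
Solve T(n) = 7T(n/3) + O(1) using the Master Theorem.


a=7, b=3, c=0. log_3(7)=1.771 > c=0. Case 1: O(n^log_b(a)) = O(n^1.771)
Complexity: O(n^1.771)


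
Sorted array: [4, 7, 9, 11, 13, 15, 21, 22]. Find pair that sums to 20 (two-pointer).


Two pointers: lo=0, hi=7
Found pair: (7, 13) summing to 20


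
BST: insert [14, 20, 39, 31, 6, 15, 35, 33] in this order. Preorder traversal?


Root = 14; build tree by BST insertion.
Preorder traversal: [14, 6, 20, 15, 39, 31, 35, 33]


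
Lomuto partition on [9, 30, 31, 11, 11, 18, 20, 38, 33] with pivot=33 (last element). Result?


Elements <= 33 go left of pivot.
Result: [9, 30, 31, 11, 11, 18, 20, 33, 38], pivot at index 7


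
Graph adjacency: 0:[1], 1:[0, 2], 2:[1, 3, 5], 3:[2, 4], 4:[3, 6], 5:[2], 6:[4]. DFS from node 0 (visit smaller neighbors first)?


DFS stack-based: start with [0]
Visit order: [0, 1, 2, 3, 4, 6, 5]


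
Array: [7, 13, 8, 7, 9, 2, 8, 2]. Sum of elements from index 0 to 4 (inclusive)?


Prefix sums: [0, 7, 20, 28, 35, 44, 46, 54, 56]
Sum[0..4] = prefix[5] - prefix[0] = 44 - 0 = 44


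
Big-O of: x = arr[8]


Analysis: constant-time operation, no loop
Complexity: O(1)


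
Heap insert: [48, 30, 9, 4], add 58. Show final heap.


Append 58: [48, 30, 9, 4, 58]
Bubble up: swap idx 4(58) with idx 1(30); swap idx 1(58) with idx 0(48)
Result: [58, 48, 9, 4, 30]


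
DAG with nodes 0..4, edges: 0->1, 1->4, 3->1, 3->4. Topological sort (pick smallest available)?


Kahn's algorithm, process smallest node first
Order: [0, 2, 3, 1, 4]


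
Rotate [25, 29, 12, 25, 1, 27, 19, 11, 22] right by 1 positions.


Right rotate by 1: [22, 25, 29, 12, 25, 1, 27, 19, 11]


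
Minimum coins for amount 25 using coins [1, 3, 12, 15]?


dp[0]=0; dp[i]=1+min(dp[i-c] for c in coins)
...dp[20]=4, dp[21]=3, dp[22]=4, dp[23]=5, dp[24]=2, dp[25]=3
Minimum coins for 25 = 3


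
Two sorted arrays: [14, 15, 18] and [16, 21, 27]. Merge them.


Compare heads, take smaller each step.
Merged: [14, 15, 16, 18, 21, 27]


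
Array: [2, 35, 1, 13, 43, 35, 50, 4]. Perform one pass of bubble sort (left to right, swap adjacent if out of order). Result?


After one pass: [2, 1, 13, 35, 35, 43, 4, 50]


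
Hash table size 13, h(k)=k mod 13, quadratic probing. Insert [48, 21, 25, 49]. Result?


Insertions: 48->slot 9; 21->slot 8; 25->slot 12; 49->slot 10
Table: [None, None, None, None, None, None, None, None, 21, 48, 49, None, 25]


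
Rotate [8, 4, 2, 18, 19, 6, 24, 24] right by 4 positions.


Right rotate by 4: [19, 6, 24, 24, 8, 4, 2, 18]


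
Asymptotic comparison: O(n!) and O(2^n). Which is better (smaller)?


exponential grows slower than factorial
O(2^n) is asymptotically smaller; O(n!) grows faster


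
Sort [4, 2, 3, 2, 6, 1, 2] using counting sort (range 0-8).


Count array: [0, 1, 3, 1, 1, 0, 1, 0, 0]
Reconstruct: [1, 2, 2, 2, 3, 4, 6]


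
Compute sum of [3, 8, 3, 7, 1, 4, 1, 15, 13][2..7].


Prefix sums: [0, 3, 11, 14, 21, 22, 26, 27, 42, 55]
Sum[2..7] = prefix[8] - prefix[2] = 42 - 11 = 31


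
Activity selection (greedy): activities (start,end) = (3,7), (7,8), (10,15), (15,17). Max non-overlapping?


Greedy: pick earliest-ending, then skip overlaps.
Selected (4 activities): [(3, 7), (7, 8), (10, 15), (15, 17)]


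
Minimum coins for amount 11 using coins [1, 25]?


dp[0]=0; dp[i]=1+min(dp[i-c] for c in coins)
...dp[6]=6, dp[7]=7, dp[8]=8, dp[9]=9, dp[10]=10, dp[11]=11
Minimum coins for 11 = 11


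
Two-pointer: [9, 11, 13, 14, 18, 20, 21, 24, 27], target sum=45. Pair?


Two pointers: lo=0, hi=8
Found pair: (18, 27) summing to 45


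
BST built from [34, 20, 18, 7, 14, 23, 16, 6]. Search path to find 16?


BST root = 34
Search for 16: compare at each node
Path: [34, 20, 18, 7, 14, 16]


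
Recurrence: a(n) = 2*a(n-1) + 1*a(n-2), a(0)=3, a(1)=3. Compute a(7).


Build bottom-up:
...a(5)=123, a(6)=297, a(7)=2*297+1*123=717


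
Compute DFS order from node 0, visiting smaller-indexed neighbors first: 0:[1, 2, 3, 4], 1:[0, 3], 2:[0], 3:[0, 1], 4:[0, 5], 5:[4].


DFS stack-based: start with [0]
Visit order: [0, 1, 3, 2, 4, 5]


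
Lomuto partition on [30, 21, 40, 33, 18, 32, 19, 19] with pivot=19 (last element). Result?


Elements <= 19 go left of pivot.
Result: [18, 19, 19, 33, 30, 32, 21, 40], pivot at index 2


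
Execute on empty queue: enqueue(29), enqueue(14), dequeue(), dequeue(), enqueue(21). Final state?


enqueue(29) -> [29]
enqueue(14) -> [29, 14]
dequeue() returns 29 -> [14]
dequeue() returns 14 -> []
enqueue(21) -> [21]
Final queue (front to back): [21]


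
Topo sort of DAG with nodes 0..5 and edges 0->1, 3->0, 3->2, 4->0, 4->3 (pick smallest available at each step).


Kahn's algorithm, process smallest node first
Order: [4, 3, 0, 1, 2, 5]


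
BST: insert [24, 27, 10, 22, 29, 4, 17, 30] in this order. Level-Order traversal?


Root = 24; build tree by BST insertion.
Level-Order traversal: [24, 10, 27, 4, 22, 29, 17, 30]


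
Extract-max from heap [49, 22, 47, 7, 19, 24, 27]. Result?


Max = 49
Replace root with last, heapify down
Resulting heap: [47, 22, 27, 7, 19, 24]


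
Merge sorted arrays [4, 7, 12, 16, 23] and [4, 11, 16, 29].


Compare heads, take smaller each step.
Merged: [4, 4, 7, 11, 12, 16, 16, 23, 29]


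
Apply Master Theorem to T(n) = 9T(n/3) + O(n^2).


a=9, b=3, c=2. log_3(9)=2 = c=2. Case 2: O(n^c log n) = O(n^2 log n)
Complexity: O(n^2 log n)


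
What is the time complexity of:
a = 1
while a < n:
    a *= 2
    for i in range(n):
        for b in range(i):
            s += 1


Per nesting level: O(log n) * O(n) * O(n) [triangular over i] = O(n^2 log n)
Complexity: O(n^2 log n)


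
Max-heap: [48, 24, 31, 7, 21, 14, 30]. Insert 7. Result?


Append 7: [48, 24, 31, 7, 21, 14, 30, 7]
Bubble up: no swaps needed
Result: [48, 24, 31, 7, 21, 14, 30, 7]


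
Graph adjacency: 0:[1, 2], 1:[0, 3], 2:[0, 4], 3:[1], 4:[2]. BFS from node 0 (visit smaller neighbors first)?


BFS queue: start with [0]
Visit order: [0, 1, 2, 3, 4]


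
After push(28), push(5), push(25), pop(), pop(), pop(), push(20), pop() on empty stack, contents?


push(28) -> [28]
push(5) -> [28, 5]
push(25) -> [28, 5, 25]
pop() returns 25 -> [28, 5]
pop() returns 5 -> [28]
pop() returns 28 -> []
push(20) -> [20]
pop() returns 20 -> []
Final stack (bottom to top): []


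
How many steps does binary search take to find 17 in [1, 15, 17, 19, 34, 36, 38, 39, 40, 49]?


Search for 17:
[0,9] mid=4 arr[4]=34
[0,3] mid=1 arr[1]=15
[2,3] mid=2 arr[2]=17
Total: 3 comparisons


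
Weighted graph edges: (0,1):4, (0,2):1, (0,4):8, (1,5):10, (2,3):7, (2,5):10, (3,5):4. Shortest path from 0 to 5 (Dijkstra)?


Dijkstra from 0:
Distances: {0: 0, 1: 4, 2: 1, 3: 8, 4: 8, 5: 11}
Shortest distance to 5 = 11, path = [0, 2, 5]


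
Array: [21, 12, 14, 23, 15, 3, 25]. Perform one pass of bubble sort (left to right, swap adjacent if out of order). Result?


After one pass: [12, 14, 21, 15, 3, 23, 25]


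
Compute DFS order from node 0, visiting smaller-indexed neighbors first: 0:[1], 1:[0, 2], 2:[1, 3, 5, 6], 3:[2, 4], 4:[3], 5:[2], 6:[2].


DFS stack-based: start with [0]
Visit order: [0, 1, 2, 3, 4, 5, 6]


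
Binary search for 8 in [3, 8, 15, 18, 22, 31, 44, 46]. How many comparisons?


Search for 8:
[0,7] mid=3 arr[3]=18
[0,2] mid=1 arr[1]=8
Total: 2 comparisons


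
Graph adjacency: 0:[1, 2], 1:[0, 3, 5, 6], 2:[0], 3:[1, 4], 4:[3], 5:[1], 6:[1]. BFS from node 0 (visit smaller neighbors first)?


BFS queue: start with [0]
Visit order: [0, 1, 2, 3, 5, 6, 4]


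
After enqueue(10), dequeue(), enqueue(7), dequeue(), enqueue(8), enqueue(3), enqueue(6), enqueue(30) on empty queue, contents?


enqueue(10) -> [10]
dequeue() returns 10 -> []
enqueue(7) -> [7]
dequeue() returns 7 -> []
enqueue(8) -> [8]
enqueue(3) -> [8, 3]
enqueue(6) -> [8, 3, 6]
enqueue(30) -> [8, 3, 6, 30]
Final queue (front to back): [8, 3, 6, 30]


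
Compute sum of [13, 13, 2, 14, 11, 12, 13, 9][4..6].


Prefix sums: [0, 13, 26, 28, 42, 53, 65, 78, 87]
Sum[4..6] = prefix[7] - prefix[4] = 78 - 42 = 36


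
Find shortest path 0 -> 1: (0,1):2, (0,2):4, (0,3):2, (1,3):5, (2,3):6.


Dijkstra from 0:
Distances: {0: 0, 1: 2, 2: 4, 3: 2}
Shortest distance to 1 = 2, path = [0, 1]


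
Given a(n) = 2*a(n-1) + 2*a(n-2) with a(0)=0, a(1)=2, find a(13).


Build bottom-up:
...a(11)=36544, a(12)=99840, a(13)=2*99840+2*36544=272768


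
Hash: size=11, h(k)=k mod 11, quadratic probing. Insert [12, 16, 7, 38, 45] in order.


Insertions: 12->slot 1; 16->slot 5; 7->slot 7; 38->slot 6; 45->slot 2
Table: [None, 12, 45, None, None, 16, 38, 7, None, None, None]


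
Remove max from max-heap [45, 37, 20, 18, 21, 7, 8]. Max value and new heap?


Max = 45
Replace root with last, heapify down
Resulting heap: [37, 21, 20, 18, 8, 7]


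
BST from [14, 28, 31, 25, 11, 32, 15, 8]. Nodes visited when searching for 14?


BST root = 14
Search for 14: compare at each node
Path: [14]


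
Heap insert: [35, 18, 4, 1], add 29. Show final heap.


Append 29: [35, 18, 4, 1, 29]
Bubble up: swap idx 4(29) with idx 1(18)
Result: [35, 29, 4, 1, 18]


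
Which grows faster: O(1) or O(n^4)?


constant grows slower than quartic
O(1) is asymptotically smaller; O(n^4) grows faster


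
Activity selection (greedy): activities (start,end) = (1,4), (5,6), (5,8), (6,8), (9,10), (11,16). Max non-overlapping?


Greedy: pick earliest-ending, then skip overlaps.
Selected (5 activities): [(1, 4), (5, 6), (6, 8), (9, 10), (11, 16)]


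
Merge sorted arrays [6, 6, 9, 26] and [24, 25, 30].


Compare heads, take smaller each step.
Merged: [6, 6, 9, 24, 25, 26, 30]


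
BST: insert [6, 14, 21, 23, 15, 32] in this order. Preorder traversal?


Root = 6; build tree by BST insertion.
Preorder traversal: [6, 14, 21, 15, 23, 32]


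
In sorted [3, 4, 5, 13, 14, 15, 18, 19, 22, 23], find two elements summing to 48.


Two pointers: lo=0, hi=9
No pair sums to 48


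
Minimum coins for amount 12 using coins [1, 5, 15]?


dp[0]=0; dp[i]=1+min(dp[i-c] for c in coins)
...dp[7]=3, dp[8]=4, dp[9]=5, dp[10]=2, dp[11]=3, dp[12]=4
Minimum coins for 12 = 4


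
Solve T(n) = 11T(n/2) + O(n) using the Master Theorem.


a=11, b=2, c=1. log_2(11)=3.459 > c=1. Case 1: O(n^log_b(a)) = O(n^3.459)
Complexity: O(n^3.459)


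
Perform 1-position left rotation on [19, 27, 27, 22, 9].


Left rotate by 1: [27, 27, 22, 9, 19]


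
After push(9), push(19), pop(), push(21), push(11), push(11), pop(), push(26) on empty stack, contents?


push(9) -> [9]
push(19) -> [9, 19]
pop() returns 19 -> [9]
push(21) -> [9, 21]
push(11) -> [9, 21, 11]
push(11) -> [9, 21, 11, 11]
pop() returns 11 -> [9, 21, 11]
push(26) -> [9, 21, 11, 26]
Final stack (bottom to top): [9, 21, 11, 26]


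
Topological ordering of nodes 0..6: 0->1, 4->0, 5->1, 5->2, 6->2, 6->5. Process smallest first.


Kahn's algorithm, process smallest node first
Order: [3, 4, 0, 6, 5, 1, 2]


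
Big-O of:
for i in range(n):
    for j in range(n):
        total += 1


Per nesting level: O(n) * O(n) = O(n^2)
Complexity: O(n^2)


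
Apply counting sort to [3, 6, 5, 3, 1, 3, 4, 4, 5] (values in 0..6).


Count array: [0, 1, 0, 3, 2, 2, 1]
Reconstruct: [1, 3, 3, 3, 4, 4, 5, 5, 6]


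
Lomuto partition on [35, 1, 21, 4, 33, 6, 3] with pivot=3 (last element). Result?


Elements <= 3 go left of pivot.
Result: [1, 3, 21, 4, 33, 6, 35], pivot at index 1


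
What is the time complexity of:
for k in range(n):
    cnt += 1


Per nesting level: O(n) = O(n)
Complexity: O(n)


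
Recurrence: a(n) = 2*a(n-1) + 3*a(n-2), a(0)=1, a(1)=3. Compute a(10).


Build bottom-up:
...a(8)=6561, a(9)=19683, a(10)=2*19683+3*6561=59049


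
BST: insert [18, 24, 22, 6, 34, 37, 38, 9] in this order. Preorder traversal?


Root = 18; build tree by BST insertion.
Preorder traversal: [18, 6, 9, 24, 22, 34, 37, 38]


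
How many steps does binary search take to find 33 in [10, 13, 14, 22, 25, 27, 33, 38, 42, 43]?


Search for 33:
[0,9] mid=4 arr[4]=25
[5,9] mid=7 arr[7]=38
[5,6] mid=5 arr[5]=27
[6,6] mid=6 arr[6]=33
Total: 4 comparisons


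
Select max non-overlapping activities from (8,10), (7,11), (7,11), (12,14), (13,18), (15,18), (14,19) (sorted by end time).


Greedy: pick earliest-ending, then skip overlaps.
Selected (3 activities): [(8, 10), (12, 14), (15, 18)]


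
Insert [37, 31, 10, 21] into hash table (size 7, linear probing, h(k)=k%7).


Insertions: 37->slot 2; 31->slot 3; 10->slot 4; 21->slot 0
Table: [21, None, 37, 31, 10, None, None]


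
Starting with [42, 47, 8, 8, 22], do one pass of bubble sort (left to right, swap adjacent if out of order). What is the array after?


After one pass: [42, 8, 8, 22, 47]


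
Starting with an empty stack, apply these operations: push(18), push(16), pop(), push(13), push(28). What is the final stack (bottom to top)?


push(18) -> [18]
push(16) -> [18, 16]
pop() returns 16 -> [18]
push(13) -> [18, 13]
push(28) -> [18, 13, 28]
Final stack (bottom to top): [18, 13, 28]


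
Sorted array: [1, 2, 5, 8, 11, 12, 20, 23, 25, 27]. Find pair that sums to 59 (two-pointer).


Two pointers: lo=0, hi=9
No pair sums to 59


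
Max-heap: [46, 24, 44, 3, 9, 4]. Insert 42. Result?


Append 42: [46, 24, 44, 3, 9, 4, 42]
Bubble up: no swaps needed
Result: [46, 24, 44, 3, 9, 4, 42]


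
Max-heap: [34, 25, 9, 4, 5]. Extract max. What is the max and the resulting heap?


Max = 34
Replace root with last, heapify down
Resulting heap: [25, 5, 9, 4]


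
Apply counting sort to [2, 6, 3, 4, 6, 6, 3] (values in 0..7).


Count array: [0, 0, 1, 2, 1, 0, 3, 0]
Reconstruct: [2, 3, 3, 4, 6, 6, 6]


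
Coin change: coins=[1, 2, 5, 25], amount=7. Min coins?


dp[0]=0; dp[i]=1+min(dp[i-c] for c in coins)
...dp[2]=1, dp[3]=2, dp[4]=2, dp[5]=1, dp[6]=2, dp[7]=2
Minimum coins for 7 = 2


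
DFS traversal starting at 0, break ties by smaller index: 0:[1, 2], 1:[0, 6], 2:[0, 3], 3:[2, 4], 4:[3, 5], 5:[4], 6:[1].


DFS stack-based: start with [0]
Visit order: [0, 1, 6, 2, 3, 4, 5]


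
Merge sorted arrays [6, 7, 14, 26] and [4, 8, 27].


Compare heads, take smaller each step.
Merged: [4, 6, 7, 8, 14, 26, 27]


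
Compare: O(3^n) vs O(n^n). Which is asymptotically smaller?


exponential (base 3) grows slower than n^n
O(3^n) is asymptotically smaller; O(n^n) grows faster


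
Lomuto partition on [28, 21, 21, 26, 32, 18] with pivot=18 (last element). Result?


Elements <= 18 go left of pivot.
Result: [18, 21, 21, 26, 32, 28], pivot at index 0


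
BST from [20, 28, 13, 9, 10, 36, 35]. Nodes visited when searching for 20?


BST root = 20
Search for 20: compare at each node
Path: [20]


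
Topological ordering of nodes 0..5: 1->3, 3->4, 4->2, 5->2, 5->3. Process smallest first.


Kahn's algorithm, process smallest node first
Order: [0, 1, 5, 3, 4, 2]


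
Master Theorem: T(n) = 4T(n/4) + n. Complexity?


a=4, b=4, c=1. log_4(4)=1 = c=1. Case 2: O(n^c log n) = O(n log n)
Complexity: O(n log n)


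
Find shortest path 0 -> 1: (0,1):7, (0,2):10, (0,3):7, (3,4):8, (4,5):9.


Dijkstra from 0:
Distances: {0: 0, 1: 7, 2: 10, 3: 7, 4: 15, 5: 24}
Shortest distance to 1 = 7, path = [0, 1]


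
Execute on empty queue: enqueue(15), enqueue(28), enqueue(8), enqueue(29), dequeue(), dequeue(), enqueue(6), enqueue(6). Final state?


enqueue(15) -> [15]
enqueue(28) -> [15, 28]
enqueue(8) -> [15, 28, 8]
enqueue(29) -> [15, 28, 8, 29]
dequeue() returns 15 -> [28, 8, 29]
dequeue() returns 28 -> [8, 29]
enqueue(6) -> [8, 29, 6]
enqueue(6) -> [8, 29, 6, 6]
Final queue (front to back): [8, 29, 6, 6]


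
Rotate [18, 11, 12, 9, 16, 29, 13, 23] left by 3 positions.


Left rotate by 3: [9, 16, 29, 13, 23, 18, 11, 12]


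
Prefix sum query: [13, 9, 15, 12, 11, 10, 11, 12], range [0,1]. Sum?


Prefix sums: [0, 13, 22, 37, 49, 60, 70, 81, 93]
Sum[0..1] = prefix[2] - prefix[0] = 22 - 0 = 22


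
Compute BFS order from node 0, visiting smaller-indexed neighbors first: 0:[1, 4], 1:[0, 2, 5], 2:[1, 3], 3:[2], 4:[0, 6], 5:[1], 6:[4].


BFS queue: start with [0]
Visit order: [0, 1, 4, 2, 5, 6, 3]


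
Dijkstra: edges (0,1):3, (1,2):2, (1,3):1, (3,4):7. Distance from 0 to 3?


Dijkstra from 0:
Distances: {0: 0, 1: 3, 2: 5, 3: 4, 4: 11}
Shortest distance to 3 = 4, path = [0, 1, 3]


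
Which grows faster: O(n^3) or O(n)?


linear grows slower than cubic
O(n) is asymptotically smaller; O(n^3) grows faster


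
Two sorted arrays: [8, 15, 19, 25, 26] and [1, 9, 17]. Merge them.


Compare heads, take smaller each step.
Merged: [1, 8, 9, 15, 17, 19, 25, 26]


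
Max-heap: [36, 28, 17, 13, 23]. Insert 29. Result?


Append 29: [36, 28, 17, 13, 23, 29]
Bubble up: swap idx 5(29) with idx 2(17)
Result: [36, 28, 29, 13, 23, 17]


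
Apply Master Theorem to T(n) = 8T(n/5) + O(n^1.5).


a=8, b=5, c=1.5. log_5(8)=1.292 < c=1.5. Case 3: O(n^c) = O(n^1.500)
Complexity: O(n^1.500)


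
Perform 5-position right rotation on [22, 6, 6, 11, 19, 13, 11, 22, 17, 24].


Right rotate by 5: [13, 11, 22, 17, 24, 22, 6, 6, 11, 19]


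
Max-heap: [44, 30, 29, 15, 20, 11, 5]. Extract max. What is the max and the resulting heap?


Max = 44
Replace root with last, heapify down
Resulting heap: [30, 20, 29, 15, 5, 11]


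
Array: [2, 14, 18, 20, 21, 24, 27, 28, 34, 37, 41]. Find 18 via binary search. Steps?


Search for 18:
[0,10] mid=5 arr[5]=24
[0,4] mid=2 arr[2]=18
Total: 2 comparisons


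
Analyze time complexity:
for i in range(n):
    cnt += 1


Per nesting level: O(n) = O(n)
Complexity: O(n)


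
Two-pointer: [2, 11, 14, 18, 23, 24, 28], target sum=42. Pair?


Two pointers: lo=0, hi=6
Found pair: (14, 28) summing to 42


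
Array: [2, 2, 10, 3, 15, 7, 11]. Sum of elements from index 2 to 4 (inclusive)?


Prefix sums: [0, 2, 4, 14, 17, 32, 39, 50]
Sum[2..4] = prefix[5] - prefix[2] = 32 - 4 = 28


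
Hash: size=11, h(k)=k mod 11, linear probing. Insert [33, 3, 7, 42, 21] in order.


Insertions: 33->slot 0; 3->slot 3; 7->slot 7; 42->slot 9; 21->slot 10
Table: [33, None, None, 3, None, None, None, 7, None, 42, 21]


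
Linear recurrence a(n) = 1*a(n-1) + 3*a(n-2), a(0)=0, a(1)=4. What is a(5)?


Build bottom-up:
...a(3)=16, a(4)=28, a(5)=1*28+3*16=76


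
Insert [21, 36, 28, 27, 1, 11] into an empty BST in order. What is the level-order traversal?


Root = 21; build tree by BST insertion.
Level-Order traversal: [21, 1, 36, 11, 28, 27]


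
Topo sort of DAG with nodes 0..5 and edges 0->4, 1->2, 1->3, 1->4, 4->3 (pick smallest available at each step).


Kahn's algorithm, process smallest node first
Order: [0, 1, 2, 4, 3, 5]


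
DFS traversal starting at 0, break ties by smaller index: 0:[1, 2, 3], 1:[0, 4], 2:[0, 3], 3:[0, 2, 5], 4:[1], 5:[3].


DFS stack-based: start with [0]
Visit order: [0, 1, 4, 2, 3, 5]


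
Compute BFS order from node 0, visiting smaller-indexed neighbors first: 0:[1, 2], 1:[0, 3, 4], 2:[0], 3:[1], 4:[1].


BFS queue: start with [0]
Visit order: [0, 1, 2, 3, 4]


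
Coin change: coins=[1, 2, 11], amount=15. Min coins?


dp[0]=0; dp[i]=1+min(dp[i-c] for c in coins)
...dp[10]=5, dp[11]=1, dp[12]=2, dp[13]=2, dp[14]=3, dp[15]=3
Minimum coins for 15 = 3


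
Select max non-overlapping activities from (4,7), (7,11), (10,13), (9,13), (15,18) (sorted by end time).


Greedy: pick earliest-ending, then skip overlaps.
Selected (3 activities): [(4, 7), (7, 11), (15, 18)]


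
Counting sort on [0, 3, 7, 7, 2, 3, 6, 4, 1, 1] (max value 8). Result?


Count array: [1, 2, 1, 2, 1, 0, 1, 2, 0]
Reconstruct: [0, 1, 1, 2, 3, 3, 4, 6, 7, 7]


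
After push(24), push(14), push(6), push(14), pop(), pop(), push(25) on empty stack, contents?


push(24) -> [24]
push(14) -> [24, 14]
push(6) -> [24, 14, 6]
push(14) -> [24, 14, 6, 14]
pop() returns 14 -> [24, 14, 6]
pop() returns 6 -> [24, 14]
push(25) -> [24, 14, 25]
Final stack (bottom to top): [24, 14, 25]


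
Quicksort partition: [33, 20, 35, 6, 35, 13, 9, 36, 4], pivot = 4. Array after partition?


Elements <= 4 go left of pivot.
Result: [4, 20, 35, 6, 35, 13, 9, 36, 33], pivot at index 0


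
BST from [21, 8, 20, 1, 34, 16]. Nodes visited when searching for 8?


BST root = 21
Search for 8: compare at each node
Path: [21, 8]


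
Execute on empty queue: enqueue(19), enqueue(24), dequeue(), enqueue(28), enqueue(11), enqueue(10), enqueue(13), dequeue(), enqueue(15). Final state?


enqueue(19) -> [19]
enqueue(24) -> [19, 24]
dequeue() returns 19 -> [24]
enqueue(28) -> [24, 28]
enqueue(11) -> [24, 28, 11]
enqueue(10) -> [24, 28, 11, 10]
enqueue(13) -> [24, 28, 11, 10, 13]
dequeue() returns 24 -> [28, 11, 10, 13]
enqueue(15) -> [28, 11, 10, 13, 15]
Final queue (front to back): [28, 11, 10, 13, 15]


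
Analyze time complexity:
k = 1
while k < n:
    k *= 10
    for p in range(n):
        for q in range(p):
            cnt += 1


Per nesting level: O(log n) * O(n) * O(n) [triangular over p] = O(n^2 log n)
Complexity: O(n^2 log n)


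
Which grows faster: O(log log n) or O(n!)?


double-logarithmic grows slower than factorial
O(log log n) is asymptotically smaller; O(n!) grows faster


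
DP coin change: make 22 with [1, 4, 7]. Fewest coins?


dp[0]=0; dp[i]=1+min(dp[i-c] for c in coins)
...dp[17]=5, dp[18]=3, dp[19]=4, dp[20]=5, dp[21]=3, dp[22]=4
Minimum coins for 22 = 4


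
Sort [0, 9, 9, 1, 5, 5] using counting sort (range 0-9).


Count array: [1, 1, 0, 0, 0, 2, 0, 0, 0, 2]
Reconstruct: [0, 1, 5, 5, 9, 9]


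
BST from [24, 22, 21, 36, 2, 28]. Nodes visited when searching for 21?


BST root = 24
Search for 21: compare at each node
Path: [24, 22, 21]
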